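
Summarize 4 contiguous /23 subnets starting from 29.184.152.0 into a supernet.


Original prefix: /23
Number of subnets: 4 = 2^2
New prefix = 23 - 2 = 21
Supernet: 29.184.152.0/21


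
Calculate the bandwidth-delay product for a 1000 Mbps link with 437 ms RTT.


BDP = bandwidth * RTT
= 1000 Mbps * 437 ms
= 1000 * 1e6 * 437 / 1000 bits
= 437000000 bits
= 54625000 bytes
= 53344.7266 KB
BDP = 437000000 bits (54625000 bytes)


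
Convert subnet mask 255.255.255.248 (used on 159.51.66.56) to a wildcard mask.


Subnet mask: 255.255.255.248
Wildcard = 255.255.255.255 - subnet mask
255 - 255 = 0
255 - 255 = 0
255 - 255 = 0
255 - 248 = 7
Wildcard: 0.0.0.7


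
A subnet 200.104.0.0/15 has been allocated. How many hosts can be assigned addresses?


Host bits = 32 - 15 = 17
Total addresses = 2^17 = 131072
Usable = total - 2 (network and broadcast)
Usable hosts: 131070


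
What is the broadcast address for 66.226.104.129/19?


Network: 66.226.96.0/19
Host bits = 13
Set all host bits to 1:
Broadcast: 66.226.127.255


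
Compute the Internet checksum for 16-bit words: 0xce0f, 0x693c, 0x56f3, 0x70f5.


Sum all words (with carry folding):
+ 0xce0f = 0xce0f
+ 0x693c = 0x374c
+ 0x56f3 = 0x8e3f
+ 0x70f5 = 0xff34
One's complement: ~0xff34
Checksum = 0x00cb


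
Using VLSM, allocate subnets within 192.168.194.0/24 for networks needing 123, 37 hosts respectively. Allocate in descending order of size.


123 hosts -> /25 (126 usable): 192.168.194.0/25
37 hosts -> /26 (62 usable): 192.168.194.128/26
Allocation: 192.168.194.0/25 (123 hosts, 126 usable); 192.168.194.128/26 (37 hosts, 62 usable)


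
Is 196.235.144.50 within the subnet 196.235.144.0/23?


Subnet network: 196.235.144.0
Test IP AND mask: 196.235.144.0
Yes, 196.235.144.50 is in 196.235.144.0/23


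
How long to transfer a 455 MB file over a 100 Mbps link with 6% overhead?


Effective throughput = 100 * (1 - 6/100) = 94 Mbps
File size in Mb = 455 * 8 = 3640 Mb
Time = 3640 / 94
Time = 38.7234 seconds


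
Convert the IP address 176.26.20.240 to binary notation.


176 = 10110000
26 = 00011010
20 = 00010100
240 = 11110000
Binary: 10110000.00011010.00010100.11110000


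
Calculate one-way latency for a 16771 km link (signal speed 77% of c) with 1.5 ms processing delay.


Speed = 0.77 * 3e5 km/s = 231000 km/s
Propagation delay = 16771 / 231000 = 0.0726 s = 72.6017 ms
Processing delay = 1.5 ms
Total one-way latency = 74.1017 ms


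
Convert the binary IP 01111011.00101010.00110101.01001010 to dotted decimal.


01111011 = 123
00101010 = 42
00110101 = 53
01001010 = 74
IP: 123.42.53.74


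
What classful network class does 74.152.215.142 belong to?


First octet: 74
Binary: 01001010
0xxxxxxx -> Class A (1-126)
Class A, default mask 255.0.0.0 (/8)


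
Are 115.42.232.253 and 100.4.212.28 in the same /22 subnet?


Mask: 255.255.252.0
115.42.232.253 AND mask = 115.42.232.0
100.4.212.28 AND mask = 100.4.212.0
No, different subnets (115.42.232.0 vs 100.4.212.0)


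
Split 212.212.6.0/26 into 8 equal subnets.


New prefix = 26 + 3 = 29
Each subnet has 8 addresses
  212.212.6.0/29
  212.212.6.8/29
  212.212.6.16/29
  212.212.6.24/29
  212.212.6.32/29
  212.212.6.40/29
  212.212.6.48/29
  212.212.6.56/29
Subnets: 212.212.6.0/29, 212.212.6.8/29, 212.212.6.16/29, 212.212.6.24/29, 212.212.6.32/29, 212.212.6.40/29, 212.212.6.48/29, 212.212.6.56/29


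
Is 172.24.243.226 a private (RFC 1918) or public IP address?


RFC 1918 private ranges:
  10.0.0.0/8 (10.0.0.0 - 10.255.255.255)
  172.16.0.0/12 (172.16.0.0 - 172.31.255.255)
  192.168.0.0/16 (192.168.0.0 - 192.168.255.255)
Private (in 172.16.0.0/12)


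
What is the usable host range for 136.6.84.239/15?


Network: 136.6.0.0
Broadcast: 136.7.255.255
First usable = network + 1
Last usable = broadcast - 1
Range: 136.6.0.1 to 136.7.255.254


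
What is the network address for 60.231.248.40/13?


IP:   00111100.11100111.11111000.00101000
Mask: 11111111.11111000.00000000.00000000
AND operation:
Net:  00111100.11100000.00000000.00000000
Network: 60.224.0.0/13


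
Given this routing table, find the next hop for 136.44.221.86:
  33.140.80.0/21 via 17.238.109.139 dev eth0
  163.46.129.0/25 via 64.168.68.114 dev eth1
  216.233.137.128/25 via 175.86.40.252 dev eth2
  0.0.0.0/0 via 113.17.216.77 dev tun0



Longest prefix match for 136.44.221.86:
  /21 33.140.80.0: no
  /25 163.46.129.0: no
  /25 216.233.137.128: no
  /0 0.0.0.0: MATCH
Selected: next-hop 113.17.216.77 via tun0 (matched /0)


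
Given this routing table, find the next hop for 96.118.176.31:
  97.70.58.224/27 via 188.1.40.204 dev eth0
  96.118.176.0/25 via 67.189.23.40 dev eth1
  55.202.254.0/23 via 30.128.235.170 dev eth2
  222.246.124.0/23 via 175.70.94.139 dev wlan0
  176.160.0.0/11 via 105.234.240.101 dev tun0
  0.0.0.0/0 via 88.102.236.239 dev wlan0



Longest prefix match for 96.118.176.31:
  /27 97.70.58.224: no
  /25 96.118.176.0: MATCH
  /23 55.202.254.0: no
  /23 222.246.124.0: no
  /11 176.160.0.0: no
  /0 0.0.0.0: MATCH
Selected: next-hop 67.189.23.40 via eth1 (matched /25)


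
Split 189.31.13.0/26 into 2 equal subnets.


New prefix = 26 + 1 = 27
Each subnet has 32 addresses
  189.31.13.0/27
  189.31.13.32/27
Subnets: 189.31.13.0/27, 189.31.13.32/27


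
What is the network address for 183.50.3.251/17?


IP:   10110111.00110010.00000011.11111011
Mask: 11111111.11111111.10000000.00000000
AND operation:
Net:  10110111.00110010.00000000.00000000
Network: 183.50.0.0/17


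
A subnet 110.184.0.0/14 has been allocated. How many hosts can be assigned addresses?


Host bits = 32 - 14 = 18
Total addresses = 2^18 = 262144
Usable = total - 2 (network and broadcast)
Usable hosts: 262142


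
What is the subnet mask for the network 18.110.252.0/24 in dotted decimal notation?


/24 means 24 network bits, 8 host bits
Binary: 11111111111111111111111100000000
Mask: 255.255.255.0


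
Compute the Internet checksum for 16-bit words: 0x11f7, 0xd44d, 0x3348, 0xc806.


Sum all words (with carry folding):
+ 0x11f7 = 0x11f7
+ 0xd44d = 0xe644
+ 0x3348 = 0x198d
+ 0xc806 = 0xe193
One's complement: ~0xe193
Checksum = 0x1e6c


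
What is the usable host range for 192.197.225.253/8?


Network: 192.0.0.0
Broadcast: 192.255.255.255
First usable = network + 1
Last usable = broadcast - 1
Range: 192.0.0.1 to 192.255.255.254


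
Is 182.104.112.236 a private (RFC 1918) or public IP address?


RFC 1918 private ranges:
  10.0.0.0/8 (10.0.0.0 - 10.255.255.255)
  172.16.0.0/12 (172.16.0.0 - 172.31.255.255)
  192.168.0.0/16 (192.168.0.0 - 192.168.255.255)
Public (not in any RFC 1918 range)


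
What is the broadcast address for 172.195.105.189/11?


Network: 172.192.0.0/11
Host bits = 21
Set all host bits to 1:
Broadcast: 172.223.255.255


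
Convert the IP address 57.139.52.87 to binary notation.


57 = 00111001
139 = 10001011
52 = 00110100
87 = 01010111
Binary: 00111001.10001011.00110100.01010111


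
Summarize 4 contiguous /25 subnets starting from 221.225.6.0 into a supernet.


Original prefix: /25
Number of subnets: 4 = 2^2
New prefix = 25 - 2 = 23
Supernet: 221.225.6.0/23


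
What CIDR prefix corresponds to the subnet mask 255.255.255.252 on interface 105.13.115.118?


Binary: 11111111.11111111.11111111.11111100
Count leading 1s
Prefix: /30


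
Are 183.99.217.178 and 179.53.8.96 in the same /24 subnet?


Mask: 255.255.255.0
183.99.217.178 AND mask = 183.99.217.0
179.53.8.96 AND mask = 179.53.8.0
No, different subnets (183.99.217.0 vs 179.53.8.0)


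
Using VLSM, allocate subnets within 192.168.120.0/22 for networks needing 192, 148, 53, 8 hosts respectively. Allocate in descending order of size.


192 hosts -> /24 (254 usable): 192.168.120.0/24
148 hosts -> /24 (254 usable): 192.168.121.0/24
53 hosts -> /26 (62 usable): 192.168.122.0/26
8 hosts -> /28 (14 usable): 192.168.122.64/28
Allocation: 192.168.120.0/24 (192 hosts, 254 usable); 192.168.121.0/24 (148 hosts, 254 usable); 192.168.122.0/26 (53 hosts, 62 usable); 192.168.122.64/28 (8 hosts, 14 usable)


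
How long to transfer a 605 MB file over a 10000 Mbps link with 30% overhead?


Effective throughput = 10000 * (1 - 30/100) = 7000 Mbps
File size in Mb = 605 * 8 = 4840 Mb
Time = 4840 / 7000
Time = 0.6914 seconds


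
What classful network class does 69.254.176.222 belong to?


First octet: 69
Binary: 01000101
0xxxxxxx -> Class A (1-126)
Class A, default mask 255.0.0.0 (/8)


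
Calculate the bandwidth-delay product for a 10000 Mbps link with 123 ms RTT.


BDP = bandwidth * RTT
= 10000 Mbps * 123 ms
= 10000 * 1e6 * 123 / 1000 bits
= 1230000000 bits
= 153750000 bytes
= 150146.4844 KB
BDP = 1230000000 bits (153750000 bytes)


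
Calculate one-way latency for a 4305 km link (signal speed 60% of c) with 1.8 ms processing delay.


Speed = 0.6 * 3e5 km/s = 180000 km/s
Propagation delay = 4305 / 180000 = 0.0239 s = 23.9167 ms
Processing delay = 1.8 ms
Total one-way latency = 25.7167 ms


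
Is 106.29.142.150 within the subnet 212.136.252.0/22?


Subnet network: 212.136.252.0
Test IP AND mask: 106.29.140.0
No, 106.29.142.150 is not in 212.136.252.0/22


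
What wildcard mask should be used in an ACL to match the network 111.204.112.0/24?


Subnet mask: 255.255.255.0
Wildcard = 255.255.255.255 - subnet mask
255 - 255 = 0
255 - 255 = 0
255 - 255 = 0
255 - 0 = 255
Wildcard: 0.0.0.255


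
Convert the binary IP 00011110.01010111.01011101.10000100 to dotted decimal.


00011110 = 30
01010111 = 87
01011101 = 93
10000100 = 132
IP: 30.87.93.132


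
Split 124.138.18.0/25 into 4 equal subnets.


New prefix = 25 + 2 = 27
Each subnet has 32 addresses
  124.138.18.0/27
  124.138.18.32/27
  124.138.18.64/27
  124.138.18.96/27
Subnets: 124.138.18.0/27, 124.138.18.32/27, 124.138.18.64/27, 124.138.18.96/27


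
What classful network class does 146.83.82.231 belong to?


First octet: 146
Binary: 10010010
10xxxxxx -> Class B (128-191)
Class B, default mask 255.255.0.0 (/16)


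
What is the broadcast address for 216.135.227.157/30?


Network: 216.135.227.156/30
Host bits = 2
Set all host bits to 1:
Broadcast: 216.135.227.159


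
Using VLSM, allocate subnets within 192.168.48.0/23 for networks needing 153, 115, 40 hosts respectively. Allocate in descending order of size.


153 hosts -> /24 (254 usable): 192.168.48.0/24
115 hosts -> /25 (126 usable): 192.168.49.0/25
40 hosts -> /26 (62 usable): 192.168.49.128/26
Allocation: 192.168.48.0/24 (153 hosts, 254 usable); 192.168.49.0/25 (115 hosts, 126 usable); 192.168.49.128/26 (40 hosts, 62 usable)


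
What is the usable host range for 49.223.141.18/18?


Network: 49.223.128.0
Broadcast: 49.223.191.255
First usable = network + 1
Last usable = broadcast - 1
Range: 49.223.128.1 to 49.223.191.254


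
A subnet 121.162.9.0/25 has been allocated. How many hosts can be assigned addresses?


Host bits = 32 - 25 = 7
Total addresses = 2^7 = 128
Usable = total - 2 (network and broadcast)
Usable hosts: 126


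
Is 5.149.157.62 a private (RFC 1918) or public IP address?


RFC 1918 private ranges:
  10.0.0.0/8 (10.0.0.0 - 10.255.255.255)
  172.16.0.0/12 (172.16.0.0 - 172.31.255.255)
  192.168.0.0/16 (192.168.0.0 - 192.168.255.255)
Public (not in any RFC 1918 range)


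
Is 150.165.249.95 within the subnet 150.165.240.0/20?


Subnet network: 150.165.240.0
Test IP AND mask: 150.165.240.0
Yes, 150.165.249.95 is in 150.165.240.0/20


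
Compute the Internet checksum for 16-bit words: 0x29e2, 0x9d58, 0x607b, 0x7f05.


Sum all words (with carry folding):
+ 0x29e2 = 0x29e2
+ 0x9d58 = 0xc73a
+ 0x607b = 0x27b6
+ 0x7f05 = 0xa6bb
One's complement: ~0xa6bb
Checksum = 0x5944


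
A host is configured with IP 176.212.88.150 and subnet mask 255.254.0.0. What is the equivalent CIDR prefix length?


Binary: 11111111.11111110.00000000.00000000
Count leading 1s
Prefix: /15


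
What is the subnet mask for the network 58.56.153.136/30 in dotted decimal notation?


/30 means 30 network bits, 2 host bits
Binary: 11111111111111111111111111111100
Mask: 255.255.255.252


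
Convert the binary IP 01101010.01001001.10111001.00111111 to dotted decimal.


01101010 = 106
01001001 = 73
10111001 = 185
00111111 = 63
IP: 106.73.185.63


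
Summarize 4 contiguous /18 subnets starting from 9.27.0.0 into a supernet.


Original prefix: /18
Number of subnets: 4 = 2^2
New prefix = 18 - 2 = 16
Supernet: 9.27.0.0/16


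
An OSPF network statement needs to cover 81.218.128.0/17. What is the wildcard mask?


Subnet mask: 255.255.128.0
Wildcard = 255.255.255.255 - subnet mask
255 - 255 = 0
255 - 255 = 0
255 - 128 = 127
255 - 0 = 255
Wildcard: 0.0.127.255


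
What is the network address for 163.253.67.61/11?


IP:   10100011.11111101.01000011.00111101
Mask: 11111111.11100000.00000000.00000000
AND operation:
Net:  10100011.11100000.00000000.00000000
Network: 163.224.0.0/11


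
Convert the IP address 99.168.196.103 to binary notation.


99 = 01100011
168 = 10101000
196 = 11000100
103 = 01100111
Binary: 01100011.10101000.11000100.01100111


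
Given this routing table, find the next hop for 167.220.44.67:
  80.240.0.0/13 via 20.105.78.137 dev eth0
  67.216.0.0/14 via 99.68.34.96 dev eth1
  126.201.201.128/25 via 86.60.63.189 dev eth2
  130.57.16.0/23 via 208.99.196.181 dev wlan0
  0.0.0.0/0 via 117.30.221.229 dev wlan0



Longest prefix match for 167.220.44.67:
  /13 80.240.0.0: no
  /14 67.216.0.0: no
  /25 126.201.201.128: no
  /23 130.57.16.0: no
  /0 0.0.0.0: MATCH
Selected: next-hop 117.30.221.229 via wlan0 (matched /0)


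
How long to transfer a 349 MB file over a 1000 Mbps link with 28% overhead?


Effective throughput = 1000 * (1 - 28/100) = 720 Mbps
File size in Mb = 349 * 8 = 2792 Mb
Time = 2792 / 720
Time = 3.8778 seconds


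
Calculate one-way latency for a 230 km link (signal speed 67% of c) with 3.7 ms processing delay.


Speed = 0.67 * 3e5 km/s = 201000 km/s
Propagation delay = 230 / 201000 = 0.0011 s = 1.1443 ms
Processing delay = 3.7 ms
Total one-way latency = 4.8443 ms


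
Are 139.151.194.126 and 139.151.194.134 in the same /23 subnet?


Mask: 255.255.254.0
139.151.194.126 AND mask = 139.151.194.0
139.151.194.134 AND mask = 139.151.194.0
Yes, same subnet (139.151.194.0)


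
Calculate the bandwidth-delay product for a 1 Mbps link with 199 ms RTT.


BDP = bandwidth * RTT
= 1 Mbps * 199 ms
= 1 * 1e6 * 199 / 1000 bits
= 199000 bits
= 24875 bytes
= 24.292 KB
BDP = 199000 bits (24875 bytes)


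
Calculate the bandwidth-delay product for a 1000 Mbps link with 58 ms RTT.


BDP = bandwidth * RTT
= 1000 Mbps * 58 ms
= 1000 * 1e6 * 58 / 1000 bits
= 58000000 bits
= 7250000 bytes
= 7080.0781 KB
BDP = 58000000 bits (7250000 bytes)


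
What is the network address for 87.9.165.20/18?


IP:   01010111.00001001.10100101.00010100
Mask: 11111111.11111111.11000000.00000000
AND operation:
Net:  01010111.00001001.10000000.00000000
Network: 87.9.128.0/18


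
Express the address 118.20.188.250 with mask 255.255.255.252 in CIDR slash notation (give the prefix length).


Binary: 11111111.11111111.11111111.11111100
Count leading 1s
Prefix: /30


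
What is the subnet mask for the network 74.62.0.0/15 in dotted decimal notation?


/15 means 15 network bits, 17 host bits
Binary: 11111111111111100000000000000000
Mask: 255.254.0.0


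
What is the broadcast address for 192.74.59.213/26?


Network: 192.74.59.192/26
Host bits = 6
Set all host bits to 1:
Broadcast: 192.74.59.255


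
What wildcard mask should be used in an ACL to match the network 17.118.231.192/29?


Subnet mask: 255.255.255.248
Wildcard = 255.255.255.255 - subnet mask
255 - 255 = 0
255 - 255 = 0
255 - 255 = 0
255 - 248 = 7
Wildcard: 0.0.0.7


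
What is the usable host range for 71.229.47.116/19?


Network: 71.229.32.0
Broadcast: 71.229.63.255
First usable = network + 1
Last usable = broadcast - 1
Range: 71.229.32.1 to 71.229.63.254


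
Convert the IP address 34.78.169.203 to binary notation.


34 = 00100010
78 = 01001110
169 = 10101001
203 = 11001011
Binary: 00100010.01001110.10101001.11001011


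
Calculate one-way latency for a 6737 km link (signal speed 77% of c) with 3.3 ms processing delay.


Speed = 0.77 * 3e5 km/s = 231000 km/s
Propagation delay = 6737 / 231000 = 0.0292 s = 29.1645 ms
Processing delay = 3.3 ms
Total one-way latency = 32.4645 ms


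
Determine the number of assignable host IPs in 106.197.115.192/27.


Host bits = 32 - 27 = 5
Total addresses = 2^5 = 32
Usable = total - 2 (network and broadcast)
Usable hosts: 30


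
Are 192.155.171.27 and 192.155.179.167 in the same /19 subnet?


Mask: 255.255.224.0
192.155.171.27 AND mask = 192.155.160.0
192.155.179.167 AND mask = 192.155.160.0
Yes, same subnet (192.155.160.0)


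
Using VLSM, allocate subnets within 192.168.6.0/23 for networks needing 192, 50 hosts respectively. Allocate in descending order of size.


192 hosts -> /24 (254 usable): 192.168.6.0/24
50 hosts -> /26 (62 usable): 192.168.7.0/26
Allocation: 192.168.6.0/24 (192 hosts, 254 usable); 192.168.7.0/26 (50 hosts, 62 usable)


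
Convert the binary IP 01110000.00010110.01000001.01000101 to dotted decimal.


01110000 = 112
00010110 = 22
01000001 = 65
01000101 = 69
IP: 112.22.65.69


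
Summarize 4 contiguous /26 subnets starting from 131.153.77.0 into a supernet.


Original prefix: /26
Number of subnets: 4 = 2^2
New prefix = 26 - 2 = 24
Supernet: 131.153.77.0/24


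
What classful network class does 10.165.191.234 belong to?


First octet: 10
Binary: 00001010
0xxxxxxx -> Class A (1-126)
Class A, default mask 255.0.0.0 (/8)


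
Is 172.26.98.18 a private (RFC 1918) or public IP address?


RFC 1918 private ranges:
  10.0.0.0/8 (10.0.0.0 - 10.255.255.255)
  172.16.0.0/12 (172.16.0.0 - 172.31.255.255)
  192.168.0.0/16 (192.168.0.0 - 192.168.255.255)
Private (in 172.16.0.0/12)


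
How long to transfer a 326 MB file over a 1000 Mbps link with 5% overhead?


Effective throughput = 1000 * (1 - 5/100) = 950 Mbps
File size in Mb = 326 * 8 = 2608 Mb
Time = 2608 / 950
Time = 2.7453 seconds


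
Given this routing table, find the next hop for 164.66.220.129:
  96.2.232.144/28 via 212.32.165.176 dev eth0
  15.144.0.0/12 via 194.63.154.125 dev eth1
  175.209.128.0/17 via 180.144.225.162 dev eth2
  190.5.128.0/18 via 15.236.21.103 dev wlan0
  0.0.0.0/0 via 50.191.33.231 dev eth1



Longest prefix match for 164.66.220.129:
  /28 96.2.232.144: no
  /12 15.144.0.0: no
  /17 175.209.128.0: no
  /18 190.5.128.0: no
  /0 0.0.0.0: MATCH
Selected: next-hop 50.191.33.231 via eth1 (matched /0)


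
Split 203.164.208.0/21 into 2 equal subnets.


New prefix = 21 + 1 = 22
Each subnet has 1024 addresses
  203.164.208.0/22
  203.164.212.0/22
Subnets: 203.164.208.0/22, 203.164.212.0/22


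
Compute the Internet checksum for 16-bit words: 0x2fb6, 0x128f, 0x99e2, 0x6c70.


Sum all words (with carry folding):
+ 0x2fb6 = 0x2fb6
+ 0x128f = 0x4245
+ 0x99e2 = 0xdc27
+ 0x6c70 = 0x4898
One's complement: ~0x4898
Checksum = 0xb767


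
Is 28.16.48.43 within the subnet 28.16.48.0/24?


Subnet network: 28.16.48.0
Test IP AND mask: 28.16.48.0
Yes, 28.16.48.43 is in 28.16.48.0/24


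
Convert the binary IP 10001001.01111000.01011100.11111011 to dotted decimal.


10001001 = 137
01111000 = 120
01011100 = 92
11111011 = 251
IP: 137.120.92.251


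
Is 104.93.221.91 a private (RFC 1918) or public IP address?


RFC 1918 private ranges:
  10.0.0.0/8 (10.0.0.0 - 10.255.255.255)
  172.16.0.0/12 (172.16.0.0 - 172.31.255.255)
  192.168.0.0/16 (192.168.0.0 - 192.168.255.255)
Public (not in any RFC 1918 range)


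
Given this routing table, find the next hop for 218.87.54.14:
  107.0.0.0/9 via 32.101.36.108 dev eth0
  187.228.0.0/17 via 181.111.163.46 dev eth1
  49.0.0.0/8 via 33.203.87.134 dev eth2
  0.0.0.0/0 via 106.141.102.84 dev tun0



Longest prefix match for 218.87.54.14:
  /9 107.0.0.0: no
  /17 187.228.0.0: no
  /8 49.0.0.0: no
  /0 0.0.0.0: MATCH
Selected: next-hop 106.141.102.84 via tun0 (matched /0)


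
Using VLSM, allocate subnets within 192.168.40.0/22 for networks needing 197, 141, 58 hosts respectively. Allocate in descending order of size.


197 hosts -> /24 (254 usable): 192.168.40.0/24
141 hosts -> /24 (254 usable): 192.168.41.0/24
58 hosts -> /26 (62 usable): 192.168.42.0/26
Allocation: 192.168.40.0/24 (197 hosts, 254 usable); 192.168.41.0/24 (141 hosts, 254 usable); 192.168.42.0/26 (58 hosts, 62 usable)


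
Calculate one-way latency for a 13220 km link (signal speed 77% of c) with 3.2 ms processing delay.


Speed = 0.77 * 3e5 km/s = 231000 km/s
Propagation delay = 13220 / 231000 = 0.0572 s = 57.2294 ms
Processing delay = 3.2 ms
Total one-way latency = 60.4294 ms


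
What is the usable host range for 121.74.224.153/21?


Network: 121.74.224.0
Broadcast: 121.74.231.255
First usable = network + 1
Last usable = broadcast - 1
Range: 121.74.224.1 to 121.74.231.254


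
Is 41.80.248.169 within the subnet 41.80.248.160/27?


Subnet network: 41.80.248.160
Test IP AND mask: 41.80.248.160
Yes, 41.80.248.169 is in 41.80.248.160/27


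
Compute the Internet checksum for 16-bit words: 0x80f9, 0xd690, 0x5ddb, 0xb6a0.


Sum all words (with carry folding):
+ 0x80f9 = 0x80f9
+ 0xd690 = 0x578a
+ 0x5ddb = 0xb565
+ 0xb6a0 = 0x6c06
One's complement: ~0x6c06
Checksum = 0x93f9


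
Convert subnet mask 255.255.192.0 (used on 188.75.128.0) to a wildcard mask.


Subnet mask: 255.255.192.0
Wildcard = 255.255.255.255 - subnet mask
255 - 255 = 0
255 - 255 = 0
255 - 192 = 63
255 - 0 = 255
Wildcard: 0.0.63.255


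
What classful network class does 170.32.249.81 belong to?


First octet: 170
Binary: 10101010
10xxxxxx -> Class B (128-191)
Class B, default mask 255.255.0.0 (/16)


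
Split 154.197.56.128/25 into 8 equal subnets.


New prefix = 25 + 3 = 28
Each subnet has 16 addresses
  154.197.56.128/28
  154.197.56.144/28
  154.197.56.160/28
  154.197.56.176/28
  154.197.56.192/28
  154.197.56.208/28
  154.197.56.224/28
  154.197.56.240/28
Subnets: 154.197.56.128/28, 154.197.56.144/28, 154.197.56.160/28, 154.197.56.176/28, 154.197.56.192/28, 154.197.56.208/28, 154.197.56.224/28, 154.197.56.240/28


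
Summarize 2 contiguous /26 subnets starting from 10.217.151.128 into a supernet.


Original prefix: /26
Number of subnets: 2 = 2^1
New prefix = 26 - 1 = 25
Supernet: 10.217.151.128/25


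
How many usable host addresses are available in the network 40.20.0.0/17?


Host bits = 32 - 17 = 15
Total addresses = 2^15 = 32768
Usable = total - 2 (network and broadcast)
Usable hosts: 32766


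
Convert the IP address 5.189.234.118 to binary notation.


5 = 00000101
189 = 10111101
234 = 11101010
118 = 01110110
Binary: 00000101.10111101.11101010.01110110


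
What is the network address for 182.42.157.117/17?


IP:   10110110.00101010.10011101.01110101
Mask: 11111111.11111111.10000000.00000000
AND operation:
Net:  10110110.00101010.10000000.00000000
Network: 182.42.128.0/17


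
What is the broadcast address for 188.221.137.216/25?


Network: 188.221.137.128/25
Host bits = 7
Set all host bits to 1:
Broadcast: 188.221.137.255


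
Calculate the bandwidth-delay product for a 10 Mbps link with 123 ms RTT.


BDP = bandwidth * RTT
= 10 Mbps * 123 ms
= 10 * 1e6 * 123 / 1000 bits
= 1230000 bits
= 153750 bytes
= 150.1465 KB
BDP = 1230000 bits (153750 bytes)


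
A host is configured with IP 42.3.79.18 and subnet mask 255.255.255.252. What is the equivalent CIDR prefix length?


Binary: 11111111.11111111.11111111.11111100
Count leading 1s
Prefix: /30


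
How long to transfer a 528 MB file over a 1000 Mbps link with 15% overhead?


Effective throughput = 1000 * (1 - 15/100) = 850 Mbps
File size in Mb = 528 * 8 = 4224 Mb
Time = 4224 / 850
Time = 4.9694 seconds


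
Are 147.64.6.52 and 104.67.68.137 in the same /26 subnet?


Mask: 255.255.255.192
147.64.6.52 AND mask = 147.64.6.0
104.67.68.137 AND mask = 104.67.68.128
No, different subnets (147.64.6.0 vs 104.67.68.128)


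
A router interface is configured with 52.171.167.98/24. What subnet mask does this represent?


/24 means 24 network bits, 8 host bits
Binary: 11111111111111111111111100000000
Mask: 255.255.255.0


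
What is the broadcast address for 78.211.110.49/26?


Network: 78.211.110.0/26
Host bits = 6
Set all host bits to 1:
Broadcast: 78.211.110.63


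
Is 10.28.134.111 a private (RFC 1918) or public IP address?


RFC 1918 private ranges:
  10.0.0.0/8 (10.0.0.0 - 10.255.255.255)
  172.16.0.0/12 (172.16.0.0 - 172.31.255.255)
  192.168.0.0/16 (192.168.0.0 - 192.168.255.255)
Private (in 10.0.0.0/8)


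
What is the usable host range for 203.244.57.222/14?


Network: 203.244.0.0
Broadcast: 203.247.255.255
First usable = network + 1
Last usable = broadcast - 1
Range: 203.244.0.1 to 203.247.255.254


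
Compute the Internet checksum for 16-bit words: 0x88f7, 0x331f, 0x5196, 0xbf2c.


Sum all words (with carry folding):
+ 0x88f7 = 0x88f7
+ 0x331f = 0xbc16
+ 0x5196 = 0x0dad
+ 0xbf2c = 0xccd9
One's complement: ~0xccd9
Checksum = 0x3326


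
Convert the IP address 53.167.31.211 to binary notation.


53 = 00110101
167 = 10100111
31 = 00011111
211 = 11010011
Binary: 00110101.10100111.00011111.11010011


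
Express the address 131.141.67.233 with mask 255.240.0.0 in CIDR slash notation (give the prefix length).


Binary: 11111111.11110000.00000000.00000000
Count leading 1s
Prefix: /12


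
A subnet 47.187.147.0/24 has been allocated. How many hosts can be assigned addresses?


Host bits = 32 - 24 = 8
Total addresses = 2^8 = 256
Usable = total - 2 (network and broadcast)
Usable hosts: 254


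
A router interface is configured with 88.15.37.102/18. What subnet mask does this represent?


/18 means 18 network bits, 14 host bits
Binary: 11111111111111111100000000000000
Mask: 255.255.192.0


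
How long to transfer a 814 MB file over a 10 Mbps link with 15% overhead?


Effective throughput = 10 * (1 - 15/100) = 8.5 Mbps
File size in Mb = 814 * 8 = 6512 Mb
Time = 6512 / 8.5
Time = 766.1176 seconds


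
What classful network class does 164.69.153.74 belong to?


First octet: 164
Binary: 10100100
10xxxxxx -> Class B (128-191)
Class B, default mask 255.255.0.0 (/16)


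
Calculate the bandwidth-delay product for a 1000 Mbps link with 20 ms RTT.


BDP = bandwidth * RTT
= 1000 Mbps * 20 ms
= 1000 * 1e6 * 20 / 1000 bits
= 20000000 bits
= 2500000 bytes
= 2441.4062 KB
BDP = 20000000 bits (2500000 bytes)


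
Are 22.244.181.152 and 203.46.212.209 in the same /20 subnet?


Mask: 255.255.240.0
22.244.181.152 AND mask = 22.244.176.0
203.46.212.209 AND mask = 203.46.208.0
No, different subnets (22.244.176.0 vs 203.46.208.0)


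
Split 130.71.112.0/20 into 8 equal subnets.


New prefix = 20 + 3 = 23
Each subnet has 512 addresses
  130.71.112.0/23
  130.71.114.0/23
  130.71.116.0/23
  130.71.118.0/23
  130.71.120.0/23
  130.71.122.0/23
  130.71.124.0/23
  130.71.126.0/23
Subnets: 130.71.112.0/23, 130.71.114.0/23, 130.71.116.0/23, 130.71.118.0/23, 130.71.120.0/23, 130.71.122.0/23, 130.71.124.0/23, 130.71.126.0/23


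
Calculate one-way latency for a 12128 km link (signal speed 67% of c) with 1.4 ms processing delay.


Speed = 0.67 * 3e5 km/s = 201000 km/s
Propagation delay = 12128 / 201000 = 0.0603 s = 60.3383 ms
Processing delay = 1.4 ms
Total one-way latency = 61.7383 ms


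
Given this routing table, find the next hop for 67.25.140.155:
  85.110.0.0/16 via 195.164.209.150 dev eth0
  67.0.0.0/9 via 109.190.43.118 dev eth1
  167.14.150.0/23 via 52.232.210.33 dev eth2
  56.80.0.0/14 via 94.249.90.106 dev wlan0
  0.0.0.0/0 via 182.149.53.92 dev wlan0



Longest prefix match for 67.25.140.155:
  /16 85.110.0.0: no
  /9 67.0.0.0: MATCH
  /23 167.14.150.0: no
  /14 56.80.0.0: no
  /0 0.0.0.0: MATCH
Selected: next-hop 109.190.43.118 via eth1 (matched /9)


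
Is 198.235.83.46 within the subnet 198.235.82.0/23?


Subnet network: 198.235.82.0
Test IP AND mask: 198.235.82.0
Yes, 198.235.83.46 is in 198.235.82.0/23


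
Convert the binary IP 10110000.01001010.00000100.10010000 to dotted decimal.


10110000 = 176
01001010 = 74
00000100 = 4
10010000 = 144
IP: 176.74.4.144


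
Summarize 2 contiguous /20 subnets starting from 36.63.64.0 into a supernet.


Original prefix: /20
Number of subnets: 2 = 2^1
New prefix = 20 - 1 = 19
Supernet: 36.63.64.0/19


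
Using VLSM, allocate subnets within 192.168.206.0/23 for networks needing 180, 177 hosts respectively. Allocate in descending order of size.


180 hosts -> /24 (254 usable): 192.168.206.0/24
177 hosts -> /24 (254 usable): 192.168.207.0/24
Allocation: 192.168.206.0/24 (180 hosts, 254 usable); 192.168.207.0/24 (177 hosts, 254 usable)


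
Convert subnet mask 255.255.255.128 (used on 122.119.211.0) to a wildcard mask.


Subnet mask: 255.255.255.128
Wildcard = 255.255.255.255 - subnet mask
255 - 255 = 0
255 - 255 = 0
255 - 255 = 0
255 - 128 = 127
Wildcard: 0.0.0.127


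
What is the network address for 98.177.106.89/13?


IP:   01100010.10110001.01101010.01011001
Mask: 11111111.11111000.00000000.00000000
AND operation:
Net:  01100010.10110000.00000000.00000000
Network: 98.176.0.0/13


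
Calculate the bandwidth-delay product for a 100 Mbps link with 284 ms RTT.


BDP = bandwidth * RTT
= 100 Mbps * 284 ms
= 100 * 1e6 * 284 / 1000 bits
= 28400000 bits
= 3550000 bytes
= 3466.7969 KB
BDP = 28400000 bits (3550000 bytes)


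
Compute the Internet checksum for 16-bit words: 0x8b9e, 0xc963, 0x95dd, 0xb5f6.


Sum all words (with carry folding):
+ 0x8b9e = 0x8b9e
+ 0xc963 = 0x5502
+ 0x95dd = 0xeadf
+ 0xb5f6 = 0xa0d6
One's complement: ~0xa0d6
Checksum = 0x5f29


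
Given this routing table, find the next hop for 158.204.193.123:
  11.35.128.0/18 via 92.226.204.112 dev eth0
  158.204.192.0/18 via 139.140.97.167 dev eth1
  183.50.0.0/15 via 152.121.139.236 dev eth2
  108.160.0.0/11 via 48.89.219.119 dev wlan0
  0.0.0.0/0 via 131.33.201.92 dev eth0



Longest prefix match for 158.204.193.123:
  /18 11.35.128.0: no
  /18 158.204.192.0: MATCH
  /15 183.50.0.0: no
  /11 108.160.0.0: no
  /0 0.0.0.0: MATCH
Selected: next-hop 139.140.97.167 via eth1 (matched /18)


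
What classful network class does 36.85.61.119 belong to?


First octet: 36
Binary: 00100100
0xxxxxxx -> Class A (1-126)
Class A, default mask 255.0.0.0 (/8)


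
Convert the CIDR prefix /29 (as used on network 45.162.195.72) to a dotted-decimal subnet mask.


/29 means 29 network bits, 3 host bits
Binary: 11111111111111111111111111111000
Mask: 255.255.255.248


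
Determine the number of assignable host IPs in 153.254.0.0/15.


Host bits = 32 - 15 = 17
Total addresses = 2^17 = 131072
Usable = total - 2 (network and broadcast)
Usable hosts: 131070


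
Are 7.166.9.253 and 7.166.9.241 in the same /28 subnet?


Mask: 255.255.255.240
7.166.9.253 AND mask = 7.166.9.240
7.166.9.241 AND mask = 7.166.9.240
Yes, same subnet (7.166.9.240)


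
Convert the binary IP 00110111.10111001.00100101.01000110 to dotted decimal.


00110111 = 55
10111001 = 185
00100101 = 37
01000110 = 70
IP: 55.185.37.70


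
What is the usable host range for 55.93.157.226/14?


Network: 55.92.0.0
Broadcast: 55.95.255.255
First usable = network + 1
Last usable = broadcast - 1
Range: 55.92.0.1 to 55.95.255.254


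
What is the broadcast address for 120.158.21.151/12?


Network: 120.144.0.0/12
Host bits = 20
Set all host bits to 1:
Broadcast: 120.159.255.255


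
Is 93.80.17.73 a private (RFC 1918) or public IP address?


RFC 1918 private ranges:
  10.0.0.0/8 (10.0.0.0 - 10.255.255.255)
  172.16.0.0/12 (172.16.0.0 - 172.31.255.255)
  192.168.0.0/16 (192.168.0.0 - 192.168.255.255)
Public (not in any RFC 1918 range)


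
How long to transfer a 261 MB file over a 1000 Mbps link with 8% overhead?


Effective throughput = 1000 * (1 - 8/100) = 920 Mbps
File size in Mb = 261 * 8 = 2088 Mb
Time = 2088 / 920
Time = 2.2696 seconds


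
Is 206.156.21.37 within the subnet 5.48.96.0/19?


Subnet network: 5.48.96.0
Test IP AND mask: 206.156.0.0
No, 206.156.21.37 is not in 5.48.96.0/19


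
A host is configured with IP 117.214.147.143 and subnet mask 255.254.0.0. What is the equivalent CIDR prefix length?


Binary: 11111111.11111110.00000000.00000000
Count leading 1s
Prefix: /15


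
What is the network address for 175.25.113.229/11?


IP:   10101111.00011001.01110001.11100101
Mask: 11111111.11100000.00000000.00000000
AND operation:
Net:  10101111.00000000.00000000.00000000
Network: 175.0.0.0/11


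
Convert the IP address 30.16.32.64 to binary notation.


30 = 00011110
16 = 00010000
32 = 00100000
64 = 01000000
Binary: 00011110.00010000.00100000.01000000


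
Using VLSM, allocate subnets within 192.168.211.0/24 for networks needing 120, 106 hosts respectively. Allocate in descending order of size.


120 hosts -> /25 (126 usable): 192.168.211.0/25
106 hosts -> /25 (126 usable): 192.168.211.128/25
Allocation: 192.168.211.0/25 (120 hosts, 126 usable); 192.168.211.128/25 (106 hosts, 126 usable)


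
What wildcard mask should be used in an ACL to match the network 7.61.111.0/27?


Subnet mask: 255.255.255.224
Wildcard = 255.255.255.255 - subnet mask
255 - 255 = 0
255 - 255 = 0
255 - 255 = 0
255 - 224 = 31
Wildcard: 0.0.0.31


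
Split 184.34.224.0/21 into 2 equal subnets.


New prefix = 21 + 1 = 22
Each subnet has 1024 addresses
  184.34.224.0/22
  184.34.228.0/22
Subnets: 184.34.224.0/22, 184.34.228.0/22


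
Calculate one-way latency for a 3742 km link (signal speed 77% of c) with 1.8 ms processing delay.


Speed = 0.77 * 3e5 km/s = 231000 km/s
Propagation delay = 3742 / 231000 = 0.0162 s = 16.1991 ms
Processing delay = 1.8 ms
Total one-way latency = 17.9991 ms


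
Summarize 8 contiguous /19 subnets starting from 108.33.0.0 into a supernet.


Original prefix: /19
Number of subnets: 8 = 2^3
New prefix = 19 - 3 = 16
Supernet: 108.33.0.0/16


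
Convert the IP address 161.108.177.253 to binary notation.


161 = 10100001
108 = 01101100
177 = 10110001
253 = 11111101
Binary: 10100001.01101100.10110001.11111101


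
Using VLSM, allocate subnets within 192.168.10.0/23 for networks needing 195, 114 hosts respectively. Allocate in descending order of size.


195 hosts -> /24 (254 usable): 192.168.10.0/24
114 hosts -> /25 (126 usable): 192.168.11.0/25
Allocation: 192.168.10.0/24 (195 hosts, 254 usable); 192.168.11.0/25 (114 hosts, 126 usable)


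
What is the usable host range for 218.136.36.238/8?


Network: 218.0.0.0
Broadcast: 218.255.255.255
First usable = network + 1
Last usable = broadcast - 1
Range: 218.0.0.1 to 218.255.255.254


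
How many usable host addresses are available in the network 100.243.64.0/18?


Host bits = 32 - 18 = 14
Total addresses = 2^14 = 16384
Usable = total - 2 (network and broadcast)
Usable hosts: 16382


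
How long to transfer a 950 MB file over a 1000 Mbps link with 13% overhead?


Effective throughput = 1000 * (1 - 13/100) = 870 Mbps
File size in Mb = 950 * 8 = 7600 Mb
Time = 7600 / 870
Time = 8.7356 seconds


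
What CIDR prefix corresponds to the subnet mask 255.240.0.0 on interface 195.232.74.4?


Binary: 11111111.11110000.00000000.00000000
Count leading 1s
Prefix: /12


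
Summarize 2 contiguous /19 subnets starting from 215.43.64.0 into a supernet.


Original prefix: /19
Number of subnets: 2 = 2^1
New prefix = 19 - 1 = 18
Supernet: 215.43.64.0/18


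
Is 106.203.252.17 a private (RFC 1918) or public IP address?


RFC 1918 private ranges:
  10.0.0.0/8 (10.0.0.0 - 10.255.255.255)
  172.16.0.0/12 (172.16.0.0 - 172.31.255.255)
  192.168.0.0/16 (192.168.0.0 - 192.168.255.255)
Public (not in any RFC 1918 range)


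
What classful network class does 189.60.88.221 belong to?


First octet: 189
Binary: 10111101
10xxxxxx -> Class B (128-191)
Class B, default mask 255.255.0.0 (/16)


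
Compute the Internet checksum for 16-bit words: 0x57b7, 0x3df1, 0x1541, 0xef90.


Sum all words (with carry folding):
+ 0x57b7 = 0x57b7
+ 0x3df1 = 0x95a8
+ 0x1541 = 0xaae9
+ 0xef90 = 0x9a7a
One's complement: ~0x9a7a
Checksum = 0x6585


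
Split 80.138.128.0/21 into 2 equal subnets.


New prefix = 21 + 1 = 22
Each subnet has 1024 addresses
  80.138.128.0/22
  80.138.132.0/22
Subnets: 80.138.128.0/22, 80.138.132.0/22


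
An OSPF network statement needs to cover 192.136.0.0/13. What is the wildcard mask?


Subnet mask: 255.248.0.0
Wildcard = 255.255.255.255 - subnet mask
255 - 255 = 0
255 - 248 = 7
255 - 0 = 255
255 - 0 = 255
Wildcard: 0.7.255.255


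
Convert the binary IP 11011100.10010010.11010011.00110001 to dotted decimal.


11011100 = 220
10010010 = 146
11010011 = 211
00110001 = 49
IP: 220.146.211.49


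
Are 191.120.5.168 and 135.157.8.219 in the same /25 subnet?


Mask: 255.255.255.128
191.120.5.168 AND mask = 191.120.5.128
135.157.8.219 AND mask = 135.157.8.128
No, different subnets (191.120.5.128 vs 135.157.8.128)


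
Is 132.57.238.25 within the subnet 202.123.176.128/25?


Subnet network: 202.123.176.128
Test IP AND mask: 132.57.238.0
No, 132.57.238.25 is not in 202.123.176.128/25


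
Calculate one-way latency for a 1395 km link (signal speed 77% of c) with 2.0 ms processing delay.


Speed = 0.77 * 3e5 km/s = 231000 km/s
Propagation delay = 1395 / 231000 = 0.006 s = 6.039 ms
Processing delay = 2.0 ms
Total one-way latency = 8.039 ms


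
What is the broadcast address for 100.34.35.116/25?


Network: 100.34.35.0/25
Host bits = 7
Set all host bits to 1:
Broadcast: 100.34.35.127


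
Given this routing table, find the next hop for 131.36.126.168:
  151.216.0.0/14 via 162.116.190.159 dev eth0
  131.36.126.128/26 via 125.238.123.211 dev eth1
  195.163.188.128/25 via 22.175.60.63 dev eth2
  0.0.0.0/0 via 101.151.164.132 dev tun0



Longest prefix match for 131.36.126.168:
  /14 151.216.0.0: no
  /26 131.36.126.128: MATCH
  /25 195.163.188.128: no
  /0 0.0.0.0: MATCH
Selected: next-hop 125.238.123.211 via eth1 (matched /26)


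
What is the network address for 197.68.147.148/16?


IP:   11000101.01000100.10010011.10010100
Mask: 11111111.11111111.00000000.00000000
AND operation:
Net:  11000101.01000100.00000000.00000000
Network: 197.68.0.0/16


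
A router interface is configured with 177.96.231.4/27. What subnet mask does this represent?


/27 means 27 network bits, 5 host bits
Binary: 11111111111111111111111111100000
Mask: 255.255.255.224


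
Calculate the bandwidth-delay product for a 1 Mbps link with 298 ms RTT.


BDP = bandwidth * RTT
= 1 Mbps * 298 ms
= 1 * 1e6 * 298 / 1000 bits
= 298000 bits
= 37250 bytes
= 36.377 KB
BDP = 298000 bits (37250 bytes)


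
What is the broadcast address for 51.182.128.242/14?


Network: 51.180.0.0/14
Host bits = 18
Set all host bits to 1:
Broadcast: 51.183.255.255


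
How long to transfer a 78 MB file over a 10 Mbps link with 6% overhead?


Effective throughput = 10 * (1 - 6/100) = 9.4 Mbps
File size in Mb = 78 * 8 = 624 Mb
Time = 624 / 9.4
Time = 66.383 seconds


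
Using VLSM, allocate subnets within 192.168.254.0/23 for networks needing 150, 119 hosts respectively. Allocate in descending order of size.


150 hosts -> /24 (254 usable): 192.168.254.0/24
119 hosts -> /25 (126 usable): 192.168.255.0/25
Allocation: 192.168.254.0/24 (150 hosts, 254 usable); 192.168.255.0/25 (119 hosts, 126 usable)


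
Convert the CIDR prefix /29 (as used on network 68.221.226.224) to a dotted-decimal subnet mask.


/29 means 29 network bits, 3 host bits
Binary: 11111111111111111111111111111000
Mask: 255.255.255.248
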